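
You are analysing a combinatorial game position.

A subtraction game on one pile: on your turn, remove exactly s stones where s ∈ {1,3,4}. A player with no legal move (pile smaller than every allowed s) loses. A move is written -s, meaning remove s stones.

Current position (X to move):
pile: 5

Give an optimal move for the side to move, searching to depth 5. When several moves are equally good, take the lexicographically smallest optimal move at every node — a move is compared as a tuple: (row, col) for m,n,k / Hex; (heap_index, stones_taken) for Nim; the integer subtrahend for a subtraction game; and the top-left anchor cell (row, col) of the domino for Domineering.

X's best at [5]: -3

[5] X move#1: -1:-1/4, -3:+1/2*, -4:-1/1
[2] O move#2: -1:-1/1*
[1] X move#3: -1:+1/0*
[0] end (terminal -1, O#4); searched 5 to 5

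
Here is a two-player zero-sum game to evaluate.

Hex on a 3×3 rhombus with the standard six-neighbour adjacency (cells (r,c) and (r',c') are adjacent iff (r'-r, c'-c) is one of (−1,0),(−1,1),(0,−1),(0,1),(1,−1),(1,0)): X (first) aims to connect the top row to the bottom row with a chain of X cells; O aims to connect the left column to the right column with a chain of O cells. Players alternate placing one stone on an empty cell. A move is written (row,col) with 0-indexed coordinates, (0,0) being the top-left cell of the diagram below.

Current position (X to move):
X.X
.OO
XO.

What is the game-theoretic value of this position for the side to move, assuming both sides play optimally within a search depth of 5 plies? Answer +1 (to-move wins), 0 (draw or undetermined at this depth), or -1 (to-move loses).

value(X.X/.OO/XO., X) = +1

p1 X@[X.X/.OO/XO.]: (0,1)[XXX/.OO/XO.]-1 (1,0)[X.X/XOO/XO.]+1* (2,2)[X.X/.OO/XOX]-1
p2 O@[X.X/XOO/XO.] terminal -1; root [X.X/.OO/XO.] d5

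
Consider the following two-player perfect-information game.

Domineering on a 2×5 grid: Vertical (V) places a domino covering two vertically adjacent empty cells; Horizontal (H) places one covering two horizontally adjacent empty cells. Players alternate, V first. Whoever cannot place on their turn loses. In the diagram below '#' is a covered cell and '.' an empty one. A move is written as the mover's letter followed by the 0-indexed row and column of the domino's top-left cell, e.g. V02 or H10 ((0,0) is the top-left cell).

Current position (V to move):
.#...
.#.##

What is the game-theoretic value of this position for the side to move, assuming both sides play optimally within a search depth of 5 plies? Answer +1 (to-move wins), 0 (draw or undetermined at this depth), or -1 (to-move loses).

value(.#.../.#.##, V) = +1

p1 V@[.#.../.#.##]: V00[##.../##.##]-1 V02[.##../.####]+1*
p2 H@[.##../.####]: H03[.####/.####]-1*
p3 V@[.####/.####]: V00[#####/#####]+1*
p4 H@[#####/#####] terminal -1; root [.#.../.#.##] d5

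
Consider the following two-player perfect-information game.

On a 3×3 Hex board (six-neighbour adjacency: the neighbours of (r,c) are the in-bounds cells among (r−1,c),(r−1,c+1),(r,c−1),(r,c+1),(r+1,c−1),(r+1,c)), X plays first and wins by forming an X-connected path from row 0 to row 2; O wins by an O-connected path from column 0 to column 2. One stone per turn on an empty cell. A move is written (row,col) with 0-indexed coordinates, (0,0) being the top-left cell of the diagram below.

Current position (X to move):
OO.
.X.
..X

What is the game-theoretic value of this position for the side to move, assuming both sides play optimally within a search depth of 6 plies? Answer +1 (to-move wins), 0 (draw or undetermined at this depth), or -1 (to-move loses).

value(OO./.X./..X, X) = +1

p1 X@[OO./.X./..X]: (0,2)[OOX/.X./..X]+1* (1,0)[OO./XX./..X]-1 (1,2)[OO./.XX/..X]-1 (2,0)[OO./.X./X.X]-1 (2,1)[OO./.X./.XX]-1
p2 O@[OOX/.X./..X]: (1,0)[OOX/OX./..X]-1* (1,2)[OOX/.XO/..X]-1 (2,0)[OOX/.X./O.X]-1 (2,1)[OOX/.X./.OX]-1
p3 X@[OOX/OX./..X]: (1,2)[OOX/OXX/..X]+1* (2,0)[OOX/OX./X.X]+1 (2,1)[OOX/OX./.XX]+1
p4 O@[OOX/OXX/..X] terminal -1; root [OO./.X./..X] d6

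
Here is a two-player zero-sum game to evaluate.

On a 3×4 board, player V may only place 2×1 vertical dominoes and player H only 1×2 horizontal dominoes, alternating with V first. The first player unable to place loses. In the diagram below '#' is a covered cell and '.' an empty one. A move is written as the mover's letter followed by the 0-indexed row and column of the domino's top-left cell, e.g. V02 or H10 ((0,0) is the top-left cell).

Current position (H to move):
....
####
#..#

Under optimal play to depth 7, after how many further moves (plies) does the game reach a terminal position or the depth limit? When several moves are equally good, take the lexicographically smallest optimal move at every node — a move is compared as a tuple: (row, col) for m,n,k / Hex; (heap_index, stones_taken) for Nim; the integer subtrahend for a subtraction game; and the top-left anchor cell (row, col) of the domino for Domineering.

PV length from [..../####/#..#]: 1 ply

ply 1, H at ..../####/#..# | H00=+1→##../####/#..#*; H01=+1→.##./####/#..#; H02=+1→..##/####/#..#; H21=+1→..../####/####
ply 2: ##../####/#..# is terminal -1 (V); from ..../####/#..# depth 7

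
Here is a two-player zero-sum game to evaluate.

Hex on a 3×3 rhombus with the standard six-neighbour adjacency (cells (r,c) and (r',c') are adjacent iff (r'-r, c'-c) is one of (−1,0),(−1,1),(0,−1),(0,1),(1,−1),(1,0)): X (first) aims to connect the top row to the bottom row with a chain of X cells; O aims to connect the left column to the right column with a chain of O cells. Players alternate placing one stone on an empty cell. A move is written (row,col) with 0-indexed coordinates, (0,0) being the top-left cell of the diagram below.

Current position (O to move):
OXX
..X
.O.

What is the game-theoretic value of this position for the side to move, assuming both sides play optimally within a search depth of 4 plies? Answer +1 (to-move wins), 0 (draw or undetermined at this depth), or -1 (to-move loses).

value(OXX/..X/.O., O) = -1

[OXX/..X/.O.] O move#1: (1,0):-1/OXX/O.X/.O.*, (1,1):-1/OXX/.OX/.O., (2,0):-1/OXX/..X/OO., (2,2):-1/OXX/..X/.OO
[OXX/O.X/.O.] X move#2: (1,1):+1/OXX/OXX/.O.*, (2,0):+1/OXX/O.X/XO., (2,2):+1/OXX/O.X/.OX
[OXX/OXX/.O.] O move#3: (2,0):-1/OXX/OXX/OO.*, (2,2):-1/OXX/OXX/.OO
[OXX/OXX/OO.] X move#4: (2,2):+1/OXX/OXX/OOX*
[OXX/OXX/OOX] end (terminal -1, O#5); searched OXX/..X/.O. to 4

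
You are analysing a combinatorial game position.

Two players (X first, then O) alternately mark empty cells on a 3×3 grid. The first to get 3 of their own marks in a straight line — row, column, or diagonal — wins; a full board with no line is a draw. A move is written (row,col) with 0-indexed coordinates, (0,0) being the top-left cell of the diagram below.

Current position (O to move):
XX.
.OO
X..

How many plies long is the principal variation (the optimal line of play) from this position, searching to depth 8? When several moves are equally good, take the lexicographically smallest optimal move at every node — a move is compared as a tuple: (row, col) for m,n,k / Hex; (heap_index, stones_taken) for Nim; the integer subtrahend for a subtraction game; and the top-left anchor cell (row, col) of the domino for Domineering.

[XX./.OO/X..] O move#1: (0,2):-1/XXO/.OO/X.., (1,0):+1/XX./OOO/X..*, (2,1):-1/XX./.OO/XO., (2,2):-1/XX./.OO/X.O
[XX./OOO/X..] end (terminal -1, X#2); searched XX./.OO/X.. to 8

PV length from [XX./.OO/X..]: 1 ply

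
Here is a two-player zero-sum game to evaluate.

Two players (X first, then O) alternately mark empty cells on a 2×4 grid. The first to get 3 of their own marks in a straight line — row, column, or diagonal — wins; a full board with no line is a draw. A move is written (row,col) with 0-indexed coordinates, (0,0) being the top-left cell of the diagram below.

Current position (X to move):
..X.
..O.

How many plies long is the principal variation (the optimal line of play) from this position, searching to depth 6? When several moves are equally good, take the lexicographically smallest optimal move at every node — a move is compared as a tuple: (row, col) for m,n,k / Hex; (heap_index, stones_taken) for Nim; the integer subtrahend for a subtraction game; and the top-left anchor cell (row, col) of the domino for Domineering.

[..X./..O.] X move#1: (0,0):+0/X.X./..O., (0,1):+1/.XX./..O.*, (0,3):+0/..XX/..O., (1,0):+0/..X./X.O., (1,1):+0/..X./.XO., (1,3):+0/..X./..OX
[.XX./..O.] O move#2: (0,0):-1/OXX./..O.*, (0,3):-1/.XXO/..O., (1,0):-1/.XX./O.O., (1,1):-1/.XX./.OO., (1,3):-1/.XX./..OO
[OXX./..O.] X move#3: (0,3):+1/OXXX/..O.*, (1,0):+0/OXX./X.O., (1,1):+0/OXX./.XO., (1,3):+0/OXX./..OX
[OXXX/..O.] end (terminal -1, O#4); searched ..X./..O. to 6

PV length from [..X./..O.]: 3 plies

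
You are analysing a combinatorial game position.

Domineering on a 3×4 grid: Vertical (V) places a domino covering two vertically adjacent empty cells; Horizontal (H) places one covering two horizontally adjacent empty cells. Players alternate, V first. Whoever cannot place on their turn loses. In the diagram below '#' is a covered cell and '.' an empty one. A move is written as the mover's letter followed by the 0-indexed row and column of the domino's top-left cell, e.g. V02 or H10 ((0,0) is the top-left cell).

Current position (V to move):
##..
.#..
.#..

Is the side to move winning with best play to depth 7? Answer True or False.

p1 V@[##../.#../.#..]: V02[###./.##./.#..]+1* V03[##.#/.#.#/.#..]+1 V10[##../##../##..]-1 V12[##../.##./.##.]+1 V13[##../.#.#/.#.#]+1
p2 H@[###./.##./.#..]: H22[###./.##./.###]-1*
p3 V@[###./.##./.###]: V03[####/.###/.###]+1* V10[###./###./####]+1
p4 H@[####/.###/.###] terminal -1; root [##../.#../.#..] d7

V winning at [##../.#../.#..]: True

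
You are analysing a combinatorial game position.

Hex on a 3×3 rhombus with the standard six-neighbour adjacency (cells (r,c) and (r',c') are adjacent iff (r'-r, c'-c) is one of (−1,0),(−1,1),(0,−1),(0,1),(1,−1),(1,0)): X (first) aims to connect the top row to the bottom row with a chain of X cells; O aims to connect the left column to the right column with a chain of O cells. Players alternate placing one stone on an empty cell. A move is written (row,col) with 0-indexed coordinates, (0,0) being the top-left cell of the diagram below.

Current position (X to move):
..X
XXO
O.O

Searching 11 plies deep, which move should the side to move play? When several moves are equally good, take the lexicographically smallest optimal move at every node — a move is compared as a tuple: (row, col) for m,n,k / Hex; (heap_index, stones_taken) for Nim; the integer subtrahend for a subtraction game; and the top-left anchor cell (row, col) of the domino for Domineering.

ply 1, X at ..X/XXO/O.O | (0,0)=-1→X.X/XXO/O.O; (0,1)=-1→.XX/XXO/O.O; (2,1)=+1→..X/XXO/OXO*
ply 2: ..X/XXO/OXO is terminal -1 (O); from ..X/XXO/O.O depth 11

X's best at [..X/XXO/O.O]: (2,1)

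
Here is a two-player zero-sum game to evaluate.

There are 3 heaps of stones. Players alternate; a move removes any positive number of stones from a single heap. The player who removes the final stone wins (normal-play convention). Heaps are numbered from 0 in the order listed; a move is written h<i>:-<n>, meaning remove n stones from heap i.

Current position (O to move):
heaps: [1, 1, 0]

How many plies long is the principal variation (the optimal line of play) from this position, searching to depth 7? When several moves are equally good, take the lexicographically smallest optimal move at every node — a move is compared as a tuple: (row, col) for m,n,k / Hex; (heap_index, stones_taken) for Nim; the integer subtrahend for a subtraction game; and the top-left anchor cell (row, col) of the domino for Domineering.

ply 1, O at (1,1,0) | h0:-1=-1→(0,1,0)*; h1:-1=-1→(1,0,0)
ply 2, X at (0,1,0) | h1:-1=+1→(0,0,0)*
ply 3: (0,0,0) is terminal -1 (O); from (1,1,0) depth 7

PV length from [(1,1,0)]: 2 plies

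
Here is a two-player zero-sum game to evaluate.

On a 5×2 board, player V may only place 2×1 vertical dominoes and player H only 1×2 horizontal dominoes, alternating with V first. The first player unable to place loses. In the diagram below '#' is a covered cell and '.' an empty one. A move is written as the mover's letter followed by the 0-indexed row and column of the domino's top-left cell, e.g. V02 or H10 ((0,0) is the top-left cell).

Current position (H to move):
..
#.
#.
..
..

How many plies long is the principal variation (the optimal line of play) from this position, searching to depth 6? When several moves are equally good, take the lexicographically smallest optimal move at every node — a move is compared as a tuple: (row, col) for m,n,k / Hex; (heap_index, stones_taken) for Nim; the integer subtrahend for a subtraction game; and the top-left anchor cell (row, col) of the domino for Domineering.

p1 H@[../#./#./../..]: H00[##/#./#./../..]-1 H30[../#./#./##/..]+1* H40[../#./#./../##]+1
p2 V@[../#./#./##/..]: V01[.#/##/#./##/..]-1* V11[../##/##/##/..]-1
p3 H@[.#/##/#./##/..]: H40[.#/##/#./##/##]+1*
p4 V@[.#/##/#./##/##] terminal -1; root [../#./#./../..] d6

PV length from [../#./#./../..]: 3 plies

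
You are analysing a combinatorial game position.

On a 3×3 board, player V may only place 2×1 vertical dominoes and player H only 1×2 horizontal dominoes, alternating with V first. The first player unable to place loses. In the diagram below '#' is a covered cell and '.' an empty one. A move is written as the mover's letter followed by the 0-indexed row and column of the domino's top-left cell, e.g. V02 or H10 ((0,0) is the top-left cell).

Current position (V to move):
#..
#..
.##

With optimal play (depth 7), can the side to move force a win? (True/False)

[#../#../.##] V move#1: V01:+1/##./##./.##*, V02:+1/#.#/#.#/.##
[##./##./.##] end (terminal -1, H#2); searched #../#../.## to 7

V winning at [#../#../.##]: True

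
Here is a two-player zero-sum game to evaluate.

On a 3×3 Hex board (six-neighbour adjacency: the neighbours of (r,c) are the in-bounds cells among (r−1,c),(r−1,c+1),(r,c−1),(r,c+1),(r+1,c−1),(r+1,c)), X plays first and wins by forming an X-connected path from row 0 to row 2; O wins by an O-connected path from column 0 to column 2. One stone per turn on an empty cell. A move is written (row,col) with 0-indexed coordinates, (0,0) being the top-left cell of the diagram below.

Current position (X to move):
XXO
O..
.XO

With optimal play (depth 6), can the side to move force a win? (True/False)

X winning at [XXO/O../.XO]: True

ply 1, X at XXO/O../.XO | (1,1)=+1→XXO/OX./.XO*; (1,2)=-1→XXO/O.X/.XO; (2,0)=-1→XXO/O../XXO
ply 2: XXO/OX./.XO is terminal -1 (O); from XXO/O../.XO depth 6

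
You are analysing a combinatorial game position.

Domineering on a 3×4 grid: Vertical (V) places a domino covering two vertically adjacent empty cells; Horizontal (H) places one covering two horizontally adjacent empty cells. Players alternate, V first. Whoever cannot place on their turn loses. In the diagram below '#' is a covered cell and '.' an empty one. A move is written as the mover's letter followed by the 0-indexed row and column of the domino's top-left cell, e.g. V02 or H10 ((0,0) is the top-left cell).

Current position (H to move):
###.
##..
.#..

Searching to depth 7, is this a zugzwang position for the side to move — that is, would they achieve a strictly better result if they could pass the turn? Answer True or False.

ply 1, H at ###./##../.#.. | H12=+1→###./####/.#..*; H22=-1→###./##../.###
ply 2: ###./####/.#.. is terminal -1 (V); from ###./##../.#.. depth 7
if H skipped the turn, V would face:
~ ply 1, V at ###./##../.#.. | V03=-1→####/##.#/.#..; V12=+1→###./###./.##.*; V13=+1→###./##.#/.#.#
~ ply 2: ###./###./.##. is terminal -1 (H); from ###./##../.#.. depth 7
compare (H): move=+1 vs pass=-1

zugzwang(###./##../.#.., H) = False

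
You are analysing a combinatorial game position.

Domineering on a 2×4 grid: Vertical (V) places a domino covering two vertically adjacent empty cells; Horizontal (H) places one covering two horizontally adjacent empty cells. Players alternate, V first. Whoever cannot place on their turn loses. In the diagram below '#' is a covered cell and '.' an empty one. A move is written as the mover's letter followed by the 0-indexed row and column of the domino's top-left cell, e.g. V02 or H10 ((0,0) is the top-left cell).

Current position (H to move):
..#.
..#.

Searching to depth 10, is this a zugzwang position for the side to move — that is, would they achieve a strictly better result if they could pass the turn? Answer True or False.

ply 1, H at ..#./..#. | H00=+1→###./..#.*; H10=+1→..#./###.
ply 2, V at ###./..#. | V03=-1→####/..##*
ply 3, H at ####/..## | H10=+1→####/####*
ply 4: ####/#### is terminal -1 (V); from ..#./..#. depth 10
if H skipped the turn, V would face:
~ ply 1, V at ..#./..#. | V00=+1→#.#./#.#.*; V01=+1→.##./.##.; V03=-1→..##/..##
~ ply 2: #.#./#.#. is terminal -1 (H); from ..#./..#. depth 10
compare (H): move=+1 vs pass=-1

zugzwang(..#./..#., H) = False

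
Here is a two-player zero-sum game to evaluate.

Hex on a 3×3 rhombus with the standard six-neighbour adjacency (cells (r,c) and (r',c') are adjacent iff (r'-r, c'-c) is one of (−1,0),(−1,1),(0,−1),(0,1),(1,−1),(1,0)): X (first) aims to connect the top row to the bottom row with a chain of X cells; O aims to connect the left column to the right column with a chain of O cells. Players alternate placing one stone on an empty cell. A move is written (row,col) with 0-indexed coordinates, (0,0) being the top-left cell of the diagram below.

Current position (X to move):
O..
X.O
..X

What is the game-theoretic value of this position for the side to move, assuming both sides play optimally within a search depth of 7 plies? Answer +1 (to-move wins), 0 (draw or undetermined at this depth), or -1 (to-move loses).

value(O../X.O/..X, X) = +1

ply 1, X at O../X.O/..X | (0,1)=-1→OX./X.O/..X; (0,2)=-1→O.X/X.O/..X; (1,1)=+1→O../XXO/..X*; (2,0)=-1→O../X.O/X.X; (2,1)=-1→O../X.O/.XX
ply 2, O at O../XXO/..X | (0,1)=-1→OO./XXO/..X*; (0,2)=-1→O.O/XXO/..X; (2,0)=-1→O../XXO/O.X; (2,1)=-1→O../XXO/.OX
ply 3, X at OO./XXO/..X | (0,2)=+1→OOX/XXO/..X*; (2,0)=-1→OO./XXO/X.X; (2,1)=-1→OO./XXO/.XX
ply 4, O at OOX/XXO/..X | (2,0)=-1→OOX/XXO/O.X*; (2,1)=-1→OOX/XXO/.OX
ply 5, X at OOX/XXO/O.X | (2,1)=+1→OOX/XXO/OXX*
ply 6: OOX/XXO/OXX is terminal -1 (O); from O../X.O/..X depth 7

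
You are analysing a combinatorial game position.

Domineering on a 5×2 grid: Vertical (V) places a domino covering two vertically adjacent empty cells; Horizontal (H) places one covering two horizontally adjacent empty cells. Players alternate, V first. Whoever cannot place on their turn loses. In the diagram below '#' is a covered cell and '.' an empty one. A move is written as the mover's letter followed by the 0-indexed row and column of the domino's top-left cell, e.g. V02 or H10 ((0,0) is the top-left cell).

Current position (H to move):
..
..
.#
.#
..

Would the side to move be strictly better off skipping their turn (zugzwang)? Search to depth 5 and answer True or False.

[../../.#/.#/..] H move#1: H00:+1/##/../.#/.#/..*, H10:+1/../##/.#/.#/.., H40:-1/../../.#/.#/##
[##/../.#/.#/..] V move#2: V10:-1/##/#./##/.#/..*, V20:-1/##/../##/##/.., V30:-1/##/../.#/##/#.
[##/#./##/.#/..] H move#3: H40:+1/##/#./##/.#/##*
[##/#./##/.#/##] end (terminal -1, V#4); searched ../../.#/.#/.. to 5
if H skipped the turn, V would face:
~ [../../.#/.#/..] V move#1: V00:+1/#./#./.#/.#/..*, V01:+1/.#/.#/.#/.#/.., V10:+1/../#./##/.#/.., V20:-1/../../##/##/.., V30:-1/../../.#/##/#.
~ [#./#./.#/.#/..] H move#2: H40:-1/#./#./.#/.#/##*
~ [#./#./.#/.#/##] V move#3: V01:+1/##/##/.#/.#/##*, V20:+1/#./#./##/##/##
~ [##/##/.#/.#/##] end (terminal -1, H#4); searched ../../.#/.#/.. to 5
compare (H): move=+1 vs pass=-1

zugzwang(../../.#/.#/.., H) = False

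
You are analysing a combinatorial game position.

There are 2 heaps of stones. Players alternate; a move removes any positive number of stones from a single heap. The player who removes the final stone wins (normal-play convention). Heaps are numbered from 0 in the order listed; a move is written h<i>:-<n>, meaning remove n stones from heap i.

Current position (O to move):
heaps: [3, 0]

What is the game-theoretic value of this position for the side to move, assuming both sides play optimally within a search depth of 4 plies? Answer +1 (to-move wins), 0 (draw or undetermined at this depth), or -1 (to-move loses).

p1 O@[(3,0)]: h0:-1[(2,0)]-1 h0:-2[(1,0)]-1 h0:-3[(0,0)]+1*
p2 X@[(0,0)] terminal -1; root [(3,0)] d4

value((3,0), O) = +1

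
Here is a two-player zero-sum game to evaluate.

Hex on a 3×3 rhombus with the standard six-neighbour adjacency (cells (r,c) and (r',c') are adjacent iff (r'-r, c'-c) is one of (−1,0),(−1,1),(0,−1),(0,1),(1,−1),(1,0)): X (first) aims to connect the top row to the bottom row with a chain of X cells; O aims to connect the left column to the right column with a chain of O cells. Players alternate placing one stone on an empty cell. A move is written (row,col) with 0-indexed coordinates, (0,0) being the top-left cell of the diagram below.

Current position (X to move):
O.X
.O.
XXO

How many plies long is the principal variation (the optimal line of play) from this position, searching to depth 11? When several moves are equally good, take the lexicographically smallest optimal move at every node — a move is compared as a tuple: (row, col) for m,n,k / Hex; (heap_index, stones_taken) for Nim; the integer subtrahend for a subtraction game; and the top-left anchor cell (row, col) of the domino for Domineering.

PV length from [O.X/.O./XXO]: 3 plies

p1 X@[O.X/.O./XXO]: (0,1)[OXX/.O./XXO]+1* (1,0)[O.X/XO./XXO]+1 (1,2)[O.X/.OX/XXO]+1
p2 O@[OXX/.O./XXO]: (1,0)[OXX/OO./XXO]-1* (1,2)[OXX/.OO/XXO]-1
p3 X@[OXX/OO./XXO]: (1,2)[OXX/OOX/XXO]+1*
p4 O@[OXX/OOX/XXO] terminal -1; root [O.X/.O./XXO] d11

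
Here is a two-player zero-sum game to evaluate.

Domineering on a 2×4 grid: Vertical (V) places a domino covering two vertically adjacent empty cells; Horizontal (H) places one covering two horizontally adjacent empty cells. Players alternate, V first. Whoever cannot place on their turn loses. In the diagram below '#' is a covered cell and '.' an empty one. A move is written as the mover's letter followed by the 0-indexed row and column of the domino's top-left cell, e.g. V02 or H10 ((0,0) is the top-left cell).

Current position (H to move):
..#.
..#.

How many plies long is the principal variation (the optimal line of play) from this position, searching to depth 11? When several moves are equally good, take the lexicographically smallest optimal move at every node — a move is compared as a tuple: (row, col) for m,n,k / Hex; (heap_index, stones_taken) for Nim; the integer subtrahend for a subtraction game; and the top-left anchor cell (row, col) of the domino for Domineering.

p1 H@[..#./..#.]: H00[###./..#.]+1* H10[..#./###.]+1
p2 V@[###./..#.]: V03[####/..##]-1*
p3 H@[####/..##]: H10[####/####]+1*
p4 V@[####/####] terminal -1; root [..#./..#.] d11

PV length from [..#./..#.]: 3 plies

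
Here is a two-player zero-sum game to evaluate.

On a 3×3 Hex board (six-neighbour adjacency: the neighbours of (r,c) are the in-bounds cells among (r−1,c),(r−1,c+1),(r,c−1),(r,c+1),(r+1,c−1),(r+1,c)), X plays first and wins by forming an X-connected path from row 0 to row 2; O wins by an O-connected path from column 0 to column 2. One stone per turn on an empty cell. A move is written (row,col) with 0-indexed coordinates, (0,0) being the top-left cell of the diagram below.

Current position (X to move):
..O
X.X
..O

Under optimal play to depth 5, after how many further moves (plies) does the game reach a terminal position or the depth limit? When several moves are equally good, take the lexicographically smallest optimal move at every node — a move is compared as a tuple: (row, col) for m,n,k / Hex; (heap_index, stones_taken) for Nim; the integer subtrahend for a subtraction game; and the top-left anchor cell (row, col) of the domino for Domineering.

PV length from [..O/X.X/..O]: 5 plies

p1 X@[..O/X.X/..O]: (0,0)[X.O/X.X/..O]-1 (0,1)[.XO/X.X/..O]-1 (1,1)[..O/XXX/..O]+1* (2,0)[..O/X.X/X.O]+1 (2,1)[..O/X.X/.XO]+1
p2 O@[..O/XXX/..O]: (0,0)[O.O/XXX/..O]-1* (0,1)[.OO/XXX/..O]-1 (2,0)[..O/XXX/O.O]-1 (2,1)[..O/XXX/.OO]-1
p3 X@[O.O/XXX/..O]: (0,1)[OXO/XXX/..O]+1* (2,0)[O.O/XXX/X.O]-1 (2,1)[O.O/XXX/.XO]-1
p4 O@[OXO/XXX/..O]: (2,0)[OXO/XXX/O.O]-1* (2,1)[OXO/XXX/.OO]-1
p5 X@[OXO/XXX/O.O]: (2,1)[OXO/XXX/OXO]+1*
p6 O@[OXO/XXX/OXO] terminal -1; root [..O/X.X/..O] d5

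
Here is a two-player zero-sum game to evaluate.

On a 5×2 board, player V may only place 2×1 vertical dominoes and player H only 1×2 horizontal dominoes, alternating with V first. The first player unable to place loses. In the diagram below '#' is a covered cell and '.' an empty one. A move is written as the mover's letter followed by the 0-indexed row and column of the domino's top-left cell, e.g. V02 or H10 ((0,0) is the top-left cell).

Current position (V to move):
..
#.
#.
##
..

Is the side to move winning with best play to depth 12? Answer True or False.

p1 V@[../#./#./##/..]: V01[.#/##/#./##/..]-1* V11[../##/##/##/..]-1
p2 H@[.#/##/#./##/..]: H40[.#/##/#./##/##]+1*
p3 V@[.#/##/#./##/##] terminal -1; root [../#./#./##/..] d12

V winning at [../#./#./##/..]: False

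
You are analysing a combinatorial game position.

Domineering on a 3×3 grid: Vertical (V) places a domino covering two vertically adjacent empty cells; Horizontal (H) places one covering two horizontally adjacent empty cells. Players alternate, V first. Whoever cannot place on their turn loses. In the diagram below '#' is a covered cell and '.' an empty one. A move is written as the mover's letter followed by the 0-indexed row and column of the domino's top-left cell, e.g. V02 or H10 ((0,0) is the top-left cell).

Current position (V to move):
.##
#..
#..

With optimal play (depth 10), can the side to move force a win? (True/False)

[.##/#../#..] V move#1: V11:+1/.##/##./##.*, V12:+1/.##/#.#/#.#
[.##/##./##.] end (terminal -1, H#2); searched .##/#../#.. to 10

V winning at [.##/#../#..]: True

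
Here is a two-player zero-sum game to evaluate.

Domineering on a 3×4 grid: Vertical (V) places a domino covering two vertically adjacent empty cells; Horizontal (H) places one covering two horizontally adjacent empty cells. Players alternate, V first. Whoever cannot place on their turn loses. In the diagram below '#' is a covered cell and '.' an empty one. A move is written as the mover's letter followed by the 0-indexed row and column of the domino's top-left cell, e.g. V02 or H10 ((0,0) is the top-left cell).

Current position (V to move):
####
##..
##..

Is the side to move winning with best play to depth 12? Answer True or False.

V winning at [####/##../##..]: True

p1 V@[####/##../##..]: V12[####/###./###.]+1* V13[####/##.#/##.#]+1
p2 H@[####/###./###.] terminal -1; root [####/##../##..] d12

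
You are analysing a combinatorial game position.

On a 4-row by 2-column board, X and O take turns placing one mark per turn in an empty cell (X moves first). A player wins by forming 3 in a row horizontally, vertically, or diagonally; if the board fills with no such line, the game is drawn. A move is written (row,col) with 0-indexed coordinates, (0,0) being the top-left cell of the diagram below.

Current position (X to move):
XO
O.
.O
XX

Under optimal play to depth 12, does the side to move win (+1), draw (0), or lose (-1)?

[XO/O./.O/XX] X move#1: (1,1):+0/XO/OX/.O/XX*, (2,0):-1/XO/O./XO/XX
[XO/OX/.O/XX] O move#2: (2,0):+0/XO/OX/OO/XX*
[XO/OX/OO/XX] end (terminal +0, X#3); searched XO/O./.O/XX to 12

value(XO/O./.O/XX, X) = 0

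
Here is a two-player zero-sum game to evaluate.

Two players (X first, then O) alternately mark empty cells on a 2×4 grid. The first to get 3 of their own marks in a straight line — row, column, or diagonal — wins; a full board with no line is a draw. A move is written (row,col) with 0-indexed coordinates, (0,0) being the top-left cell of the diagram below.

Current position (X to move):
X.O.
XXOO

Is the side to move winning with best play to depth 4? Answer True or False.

X winning at [X.O./XXOO]: False

p1 X@[X.O./XXOO]: (0,1)[XXO./XXOO]+0* (0,3)[X.OX/XXOO]+0
p2 O@[XXO./XXOO]: (0,3)[XXOO/XXOO]+0*
p3 X@[XXOO/XXOO] terminal +0; root [X.O./XXOO] d4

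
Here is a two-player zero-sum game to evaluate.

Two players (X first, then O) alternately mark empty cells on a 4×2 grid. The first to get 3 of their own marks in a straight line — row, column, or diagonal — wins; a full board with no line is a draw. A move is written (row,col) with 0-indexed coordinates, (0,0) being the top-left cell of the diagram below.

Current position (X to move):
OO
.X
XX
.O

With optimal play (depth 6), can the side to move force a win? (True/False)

ply 1, X at OO/.X/XX/.O | (1,0)=+0→OO/XX/XX/.O*; (3,0)=+0→OO/.X/XX/XO
ply 2, O at OO/XX/XX/.O | (3,0)=+0→OO/XX/XX/OO*
ply 3: OO/XX/XX/OO is terminal +0 (X); from OO/.X/XX/.O depth 6

X winning at [OO/.X/XX/.O]: False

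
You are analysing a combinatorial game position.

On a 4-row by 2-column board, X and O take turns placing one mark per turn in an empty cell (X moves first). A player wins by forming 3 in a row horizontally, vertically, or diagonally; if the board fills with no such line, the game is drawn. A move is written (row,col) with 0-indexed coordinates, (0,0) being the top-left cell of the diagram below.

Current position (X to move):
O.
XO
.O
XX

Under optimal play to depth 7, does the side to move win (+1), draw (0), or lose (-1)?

value(O./XO/.O/XX, X) = +1

p1 X@[O./XO/.O/XX]: (0,1)[OX/XO/.O/XX]+0 (2,0)[O./XO/XO/XX]+1*
p2 O@[O./XO/XO/XX] terminal -1; root [O./XO/.O/XX] d7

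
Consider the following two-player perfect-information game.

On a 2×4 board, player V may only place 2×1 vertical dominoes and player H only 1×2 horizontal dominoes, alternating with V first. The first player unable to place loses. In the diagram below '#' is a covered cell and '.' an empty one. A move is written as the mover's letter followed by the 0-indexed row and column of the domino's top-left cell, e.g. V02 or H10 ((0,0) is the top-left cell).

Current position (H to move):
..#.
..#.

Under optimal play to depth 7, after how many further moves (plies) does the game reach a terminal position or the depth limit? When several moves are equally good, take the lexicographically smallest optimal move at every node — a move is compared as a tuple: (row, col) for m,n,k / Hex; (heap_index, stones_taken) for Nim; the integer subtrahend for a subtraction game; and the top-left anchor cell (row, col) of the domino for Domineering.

PV length from [..#./..#.]: 3 plies

ply 1, H at ..#./..#. | H00=+1→###./..#.*; H10=+1→..#./###.
ply 2, V at ###./..#. | V03=-1→####/..##*
ply 3, H at ####/..## | H10=+1→####/####*
ply 4: ####/#### is terminal -1 (V); from ..#./..#. depth 7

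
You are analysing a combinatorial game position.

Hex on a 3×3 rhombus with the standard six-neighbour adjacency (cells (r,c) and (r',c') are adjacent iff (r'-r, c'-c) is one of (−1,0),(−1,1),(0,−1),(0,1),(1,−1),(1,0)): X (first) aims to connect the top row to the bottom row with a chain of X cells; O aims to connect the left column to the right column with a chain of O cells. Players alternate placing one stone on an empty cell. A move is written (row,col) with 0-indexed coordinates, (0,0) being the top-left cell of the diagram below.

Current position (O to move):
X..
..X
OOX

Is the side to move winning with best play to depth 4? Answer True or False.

ply 1, O at X../..X/OOX | (0,1)=-1→XO./..X/OOX*; (0,2)=-1→X.O/..X/OOX; (1,0)=-1→X../O.X/OOX; (1,1)=-1→X../.OX/OOX
ply 2, X at XO./..X/OOX | (0,2)=+1→XOX/..X/OOX*; (1,0)=+1→XO./X.X/OOX; (1,1)=+1→XO./.XX/OOX
ply 3: XOX/..X/OOX is terminal -1 (O); from X../..X/OOX depth 4

O winning at [X../..X/OOX]: False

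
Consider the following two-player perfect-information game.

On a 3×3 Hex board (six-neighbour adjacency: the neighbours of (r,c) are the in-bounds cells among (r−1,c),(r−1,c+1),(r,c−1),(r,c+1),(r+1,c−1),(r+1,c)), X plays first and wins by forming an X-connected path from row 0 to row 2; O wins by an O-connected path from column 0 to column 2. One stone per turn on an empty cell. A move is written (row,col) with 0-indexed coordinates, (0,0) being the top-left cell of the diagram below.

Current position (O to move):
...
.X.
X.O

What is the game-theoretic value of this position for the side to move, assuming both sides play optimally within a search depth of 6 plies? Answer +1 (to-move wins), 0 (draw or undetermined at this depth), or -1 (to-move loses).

value(.../.X./X.O, O) = -1

ply 1, O at .../.X./X.O | (0,0)=-1→O../.X./X.O*; (0,1)=-1→.O./.X./X.O; (0,2)=-1→..O/.X./X.O; (1,0)=-1→.../OX./X.O; (1,2)=-1→.../.XO/X.O; (2,1)=-1→.../.X./XOO
ply 2, X at O../.X./X.O | (0,1)=+1→OX./.X./X.O*; (0,2)=+1→O.X/.X./X.O; (1,0)=+1→O../XX./X.O; (1,2)=+1→O../.XX/X.O; (2,1)=+1→O../.X./XXO
ply 3: OX./.X./X.O is terminal -1 (O); from .../.X./X.O depth 6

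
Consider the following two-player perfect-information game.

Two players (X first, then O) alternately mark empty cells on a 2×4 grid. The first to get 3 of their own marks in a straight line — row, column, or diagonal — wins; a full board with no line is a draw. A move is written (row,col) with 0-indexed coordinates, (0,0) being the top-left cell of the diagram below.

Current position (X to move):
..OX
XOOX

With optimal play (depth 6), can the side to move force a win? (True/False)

X winning at [..OX/XOOX]: False

[..OX/XOOX] X move#1: (0,0):+0/X.OX/XOOX*, (0,1):+0/.XOX/XOOX
[X.OX/XOOX] O move#2: (0,1):+0/XOOX/XOOX*
[XOOX/XOOX] end (terminal +0, X#3); searched ..OX/XOOX to 6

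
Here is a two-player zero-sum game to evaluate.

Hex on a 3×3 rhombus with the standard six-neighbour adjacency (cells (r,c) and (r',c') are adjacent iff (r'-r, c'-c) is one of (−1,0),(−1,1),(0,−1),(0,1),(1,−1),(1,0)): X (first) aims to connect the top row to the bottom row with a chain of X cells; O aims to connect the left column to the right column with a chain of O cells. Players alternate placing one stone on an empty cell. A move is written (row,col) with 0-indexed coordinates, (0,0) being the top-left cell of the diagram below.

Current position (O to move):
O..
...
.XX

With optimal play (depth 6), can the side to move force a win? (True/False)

O winning at [O../.../.XX]: True

p1 O@[O../.../.XX]: (0,1)[OO./.../.XX]-1 (0,2)[O.O/.../.XX]+1* (1,0)[O../O../.XX]-1 (1,1)[O../.O./.XX]+1 (1,2)[O../..O/.XX]-1 (2,0)[O../.../OXX]-1
p2 X@[O.O/.../.XX]: (0,1)[OXO/.../.XX]-1* (1,0)[O.O/X../.XX]-1 (1,1)[O.O/.X./.XX]-1 (1,2)[O.O/..X/.XX]-1 (2,0)[O.O/.../XXX]-1
p3 O@[OXO/.../.XX]: (1,0)[OXO/O../.XX]-1 (1,1)[OXO/.O./.XX]+1* (1,2)[OXO/..O/.XX]-1 (2,0)[OXO/.../OXX]-1
p4 X@[OXO/.O./.XX]: (1,0)[OXO/XO./.XX]-1* (1,2)[OXO/.OX/.XX]-1 (2,0)[OXO/.O./XXX]-1
p5 O@[OXO/XO./.XX]: (1,2)[OXO/XOO/.XX]-1 (2,0)[OXO/XO./OXX]+1*
p6 X@[OXO/XO./OXX] terminal -1; root [O../.../.XX] d6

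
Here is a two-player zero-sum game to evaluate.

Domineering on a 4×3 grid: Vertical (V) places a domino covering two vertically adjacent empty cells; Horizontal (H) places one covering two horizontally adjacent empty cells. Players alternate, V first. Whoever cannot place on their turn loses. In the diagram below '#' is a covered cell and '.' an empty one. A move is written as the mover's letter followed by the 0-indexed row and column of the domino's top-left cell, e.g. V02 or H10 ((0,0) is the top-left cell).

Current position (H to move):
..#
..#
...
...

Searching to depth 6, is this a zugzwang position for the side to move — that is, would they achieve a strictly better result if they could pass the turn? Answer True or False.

p1 H@[..#/..#/.../...]: H00[###/..#/.../...]-1* H10[..#/###/.../...]-1 H20[..#/..#/##./...]-1 H21[..#/..#/.##/...]-1 H30[..#/..#/.../##.]-1 H31[..#/..#/.../.##]-1
p2 V@[###/..#/.../...]: V10[###/#.#/#../...]-1 V11[###/.##/.#./...]+1* V20[###/..#/#../#..]-1 V21[###/..#/.#./.#.]+1 V22[###/..#/..#/..#]-1
p3 H@[###/.##/.#./...]: H30[###/.##/.#./##.]-1* H31[###/.##/.#./.##]-1
p4 V@[###/.##/.#./##.]: V10[###/###/##./##.]+1* V22[###/.##/.##/###]+1
p5 H@[###/###/##./##.] terminal -1; root [..#/..#/.../...] d6
if H skipped the turn, V would face:
~ p1 V@[..#/..#/.../...]: V00[#.#/#.#/.../...]+1* V01[.##/.##/.../...]+1 V10[..#/#.#/#../...]-1 V11[..#/.##/.#./...]+1 V20[..#/..#/#../#..]+1 V21[..#/..#/.#./.#.]+1 V22[..#/..#/..#/..#]+1
~ p2 H@[#.#/#.#/.../...]: H20[#.#/#.#/##./...]-1* H21[#.#/#.#/.##/...]-1 H30[#.#/#.#/.../##.]-1 H31[#.#/#.#/.../.##]-1
~ p3 V@[#.#/#.#/##./...]: V01[###/###/##./...]-1 V22[#.#/#.#/###/..#]+1*
~ p4 H@[#.#/#.#/###/..#]: H30[#.#/#.#/###/###]-1*
~ p5 V@[#.#/#.#/###/###]: V01[###/###/###/###]+1*
~ p6 H@[###/###/###/###] terminal -1; root [..#/..#/.../...] d6
compare (H): move=-1 vs pass=-1

zugzwang(..#/..#/.../..., H) = False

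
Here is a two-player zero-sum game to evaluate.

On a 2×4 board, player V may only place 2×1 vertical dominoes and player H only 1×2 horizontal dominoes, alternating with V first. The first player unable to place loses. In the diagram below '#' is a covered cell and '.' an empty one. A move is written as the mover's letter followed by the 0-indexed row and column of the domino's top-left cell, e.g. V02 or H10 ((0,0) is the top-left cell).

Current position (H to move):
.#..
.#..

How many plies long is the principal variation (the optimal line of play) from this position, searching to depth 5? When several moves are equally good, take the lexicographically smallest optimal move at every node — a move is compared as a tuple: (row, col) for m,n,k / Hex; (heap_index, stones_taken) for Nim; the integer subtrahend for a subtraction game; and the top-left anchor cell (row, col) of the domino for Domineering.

PV length from [.#../.#..]: 3 plies

ply 1, H at .#../.#.. | H02=+1→.###/.#..*; H12=+1→.#../.###
ply 2, V at .###/.#.. | V00=-1→####/##..*
ply 3, H at ####/##.. | H12=+1→####/####*
ply 4: ####/#### is terminal -1 (V); from .#../.#.. depth 5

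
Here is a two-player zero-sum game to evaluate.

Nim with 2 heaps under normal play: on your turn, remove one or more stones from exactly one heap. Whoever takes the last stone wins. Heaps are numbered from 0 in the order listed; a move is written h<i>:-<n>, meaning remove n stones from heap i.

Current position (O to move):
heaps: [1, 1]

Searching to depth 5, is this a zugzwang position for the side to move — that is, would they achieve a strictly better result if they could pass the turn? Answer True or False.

p1 O@[(1,1)]: h0:-1[(0,1)]-1* h1:-1[(1,0)]-1
p2 X@[(0,1)]: h1:-1[(0,0)]+1*
p3 O@[(0,0)] terminal -1; root [(1,1)] d5
if O skipped the turn, X would face:
~ p1 X@[(1,1)]: h0:-1[(0,1)]-1* h1:-1[(1,0)]-1
~ p2 O@[(0,1)]: h1:-1[(0,0)]+1*
~ p3 X@[(0,0)] terminal -1; root [(1,1)] d5
compare (O): move=-1 vs pass=+1

zugzwang((1,1), O) = True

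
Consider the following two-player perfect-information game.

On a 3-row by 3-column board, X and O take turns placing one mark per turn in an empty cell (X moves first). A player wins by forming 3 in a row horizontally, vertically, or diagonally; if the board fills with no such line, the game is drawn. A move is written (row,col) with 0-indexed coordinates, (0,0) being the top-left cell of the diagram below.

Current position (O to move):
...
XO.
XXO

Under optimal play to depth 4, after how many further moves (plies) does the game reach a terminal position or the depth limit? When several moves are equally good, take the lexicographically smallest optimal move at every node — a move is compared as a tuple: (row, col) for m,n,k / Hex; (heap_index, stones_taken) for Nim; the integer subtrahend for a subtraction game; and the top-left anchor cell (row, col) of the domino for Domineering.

p1 O@[.../XO./XXO]: (0,0)[O../XO./XXO]+1* (0,1)[.O./XO./XXO]-1 (0,2)[..O/XO./XXO]-1 (1,2)[.../XOO/XXO]-1
p2 X@[O../XO./XXO] terminal -1; root [.../XO./XXO] d4

PV length from [.../XO./XXO]: 1 ply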